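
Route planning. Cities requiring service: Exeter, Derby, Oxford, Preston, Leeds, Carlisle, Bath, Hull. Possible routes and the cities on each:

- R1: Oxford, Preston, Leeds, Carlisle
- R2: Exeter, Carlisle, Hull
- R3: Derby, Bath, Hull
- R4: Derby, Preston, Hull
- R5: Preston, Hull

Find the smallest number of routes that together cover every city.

3

R1, R2, R3 together cover {Exeter, Derby, Oxford, Preston, Leeds, Carlisle, Bath, Hull} — every city.
No 2 of the 5 routes cover everything (all 10 pairs fall short), so 3 is minimum.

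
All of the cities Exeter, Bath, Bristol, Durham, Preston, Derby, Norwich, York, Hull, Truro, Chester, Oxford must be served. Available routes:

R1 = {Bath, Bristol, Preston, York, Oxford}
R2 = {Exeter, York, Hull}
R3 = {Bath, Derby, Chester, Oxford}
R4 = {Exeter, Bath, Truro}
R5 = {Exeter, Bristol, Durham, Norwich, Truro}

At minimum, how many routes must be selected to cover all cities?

4

R1, R2, R3, R5 together cover {Exeter, Bath, Bristol, Durham, Preston, Derby, Norwich, York, Hull, Truro, Chester, Oxford} — every city.
No 3 of the 5 routes cover everything (all 10 triples fall short), so 4 is minimum.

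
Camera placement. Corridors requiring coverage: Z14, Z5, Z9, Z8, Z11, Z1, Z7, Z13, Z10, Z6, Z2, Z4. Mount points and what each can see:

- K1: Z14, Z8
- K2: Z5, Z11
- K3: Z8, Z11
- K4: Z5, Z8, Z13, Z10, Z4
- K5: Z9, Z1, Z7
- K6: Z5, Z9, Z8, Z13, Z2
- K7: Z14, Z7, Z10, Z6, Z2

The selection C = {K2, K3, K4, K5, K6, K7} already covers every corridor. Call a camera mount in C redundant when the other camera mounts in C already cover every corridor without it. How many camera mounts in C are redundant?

3

Drop K2: the rest still cover every corridor — redundant.
Drop K3: the rest still cover every corridor — redundant.
Drop K4: Z4 uncovered — not redundant.
Drop K5: Z1 uncovered — not redundant.
Drop K6: the rest still cover every corridor — redundant.
Drop K7: Z14, Z6 uncovered — not redundant.
3 redundant: K2, K3, K6.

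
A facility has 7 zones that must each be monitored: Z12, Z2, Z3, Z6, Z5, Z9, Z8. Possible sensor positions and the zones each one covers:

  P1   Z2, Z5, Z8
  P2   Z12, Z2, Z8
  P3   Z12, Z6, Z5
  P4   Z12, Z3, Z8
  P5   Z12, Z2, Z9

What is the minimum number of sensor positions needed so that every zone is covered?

P3, P4, P5 together cover {Z12, Z2, Z3, Z6, Z5, Z9, Z8} — every zone.
No 2 of the 5 sensor positions cover everything (all 10 pairs fall short), so 3 is minimum.
Greedy (largest uncovered first) would take P1, P3, P4, P5 — 4 sensor positions — but 3 suffice.

3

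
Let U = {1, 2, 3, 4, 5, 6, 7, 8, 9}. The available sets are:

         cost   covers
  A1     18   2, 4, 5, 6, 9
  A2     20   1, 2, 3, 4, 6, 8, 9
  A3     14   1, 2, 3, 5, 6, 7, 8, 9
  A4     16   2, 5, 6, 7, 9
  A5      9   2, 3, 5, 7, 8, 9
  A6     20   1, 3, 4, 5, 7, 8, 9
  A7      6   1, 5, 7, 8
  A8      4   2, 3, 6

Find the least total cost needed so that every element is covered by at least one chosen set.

A6, A8 cover every element at cost 20 + 4 = 24.
Any cover uses at least 2 sets; among all covering selections none totals below 24.

24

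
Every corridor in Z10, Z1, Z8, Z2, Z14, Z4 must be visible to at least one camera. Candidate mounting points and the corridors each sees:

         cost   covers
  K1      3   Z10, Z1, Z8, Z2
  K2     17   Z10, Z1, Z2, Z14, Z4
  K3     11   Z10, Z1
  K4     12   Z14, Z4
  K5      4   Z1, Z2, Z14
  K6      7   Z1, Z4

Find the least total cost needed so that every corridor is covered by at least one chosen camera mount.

K1, K5, K6 cover every corridor at cost 3 + 4 + 7 = 14.
Any cover uses at least 2 camera mounts; among all covering selections none totals below 14.

14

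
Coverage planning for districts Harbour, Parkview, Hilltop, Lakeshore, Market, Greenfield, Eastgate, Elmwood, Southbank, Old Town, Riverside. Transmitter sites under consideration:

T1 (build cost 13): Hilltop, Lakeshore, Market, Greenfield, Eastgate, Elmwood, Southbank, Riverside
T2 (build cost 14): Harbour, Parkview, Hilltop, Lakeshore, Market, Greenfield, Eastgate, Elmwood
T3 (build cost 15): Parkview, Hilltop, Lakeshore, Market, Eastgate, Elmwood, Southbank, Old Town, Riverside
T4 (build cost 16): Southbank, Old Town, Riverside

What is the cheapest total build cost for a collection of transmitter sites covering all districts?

T2, T3 cover every district at build cost 14 + 15 = 29.
Any cover uses at least 2 transmitter sites; among all covering selections none totals below 29.

29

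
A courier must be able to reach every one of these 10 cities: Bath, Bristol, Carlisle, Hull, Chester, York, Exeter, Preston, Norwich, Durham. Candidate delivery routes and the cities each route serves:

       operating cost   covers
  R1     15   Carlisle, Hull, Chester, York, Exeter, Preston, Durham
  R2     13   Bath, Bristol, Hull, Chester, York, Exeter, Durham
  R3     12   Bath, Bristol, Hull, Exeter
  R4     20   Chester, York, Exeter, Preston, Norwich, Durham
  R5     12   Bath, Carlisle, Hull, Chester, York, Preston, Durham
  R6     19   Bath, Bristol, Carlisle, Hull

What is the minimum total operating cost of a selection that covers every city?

39

R4, R6 cover every city at operating cost 20 + 19 = 39.
Any cover uses at least 2 routes; among all covering selections none totals below 39.
Greedy by coverage-per-operating cost would pick R5, R3, R4 for 44 — worse than the optimum 39.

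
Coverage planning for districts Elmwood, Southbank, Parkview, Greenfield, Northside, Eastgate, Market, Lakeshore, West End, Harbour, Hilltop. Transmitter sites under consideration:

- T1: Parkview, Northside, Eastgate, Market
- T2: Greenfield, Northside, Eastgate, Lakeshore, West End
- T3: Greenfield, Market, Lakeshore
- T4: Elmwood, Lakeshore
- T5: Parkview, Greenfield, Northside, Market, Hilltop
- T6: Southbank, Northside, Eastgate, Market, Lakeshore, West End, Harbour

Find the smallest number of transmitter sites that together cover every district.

3

T4, T5, T6 together cover {Elmwood, Southbank, Parkview, Greenfield, Northside, Eastgate, Market, Lakeshore, West End, Harbour, Hilltop} — every district.
No 2 of the 6 transmitter sites cover everything (all 15 pairs fall short), so 3 is minimum.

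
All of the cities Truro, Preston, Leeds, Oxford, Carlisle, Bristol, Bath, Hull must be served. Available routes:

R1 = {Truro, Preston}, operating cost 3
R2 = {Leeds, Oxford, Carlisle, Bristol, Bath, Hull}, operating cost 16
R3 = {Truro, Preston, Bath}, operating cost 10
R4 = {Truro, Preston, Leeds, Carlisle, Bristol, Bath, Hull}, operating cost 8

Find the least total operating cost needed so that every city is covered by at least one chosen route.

R1, R2 cover every city at operating cost 3 + 16 = 19.
Any cover uses at least 2 routes; among all covering selections none totals below 19.

19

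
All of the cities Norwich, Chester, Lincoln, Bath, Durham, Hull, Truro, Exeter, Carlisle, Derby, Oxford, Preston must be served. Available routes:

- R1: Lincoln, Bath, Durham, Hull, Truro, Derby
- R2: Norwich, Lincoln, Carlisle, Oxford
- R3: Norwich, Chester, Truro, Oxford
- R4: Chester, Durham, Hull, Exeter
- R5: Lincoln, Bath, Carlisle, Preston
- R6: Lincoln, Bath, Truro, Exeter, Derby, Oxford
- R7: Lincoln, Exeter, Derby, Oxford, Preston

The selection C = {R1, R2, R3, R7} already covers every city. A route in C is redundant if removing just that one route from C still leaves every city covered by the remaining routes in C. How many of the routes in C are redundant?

0

Drop R1: Bath, Durham, Hull uncovered — not redundant.
Drop R2: Carlisle uncovered — not redundant.
Drop R3: Chester uncovered — not redundant.
Drop R7: Exeter, Preston uncovered — not redundant.
None of the routes in C is redundant.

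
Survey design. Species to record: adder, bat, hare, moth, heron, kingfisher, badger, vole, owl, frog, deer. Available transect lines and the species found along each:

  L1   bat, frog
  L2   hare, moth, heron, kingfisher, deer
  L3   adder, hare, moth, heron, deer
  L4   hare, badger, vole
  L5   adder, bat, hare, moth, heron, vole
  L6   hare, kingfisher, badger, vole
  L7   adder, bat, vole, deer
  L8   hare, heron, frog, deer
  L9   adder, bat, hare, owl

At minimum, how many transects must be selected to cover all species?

4

L1, L2, L4, L9 together cover {adder, bat, hare, moth, heron, kingfisher, badger, vole, owl, frog, deer} — every species.
No 3 of the 9 transects cover everything (all 84 triples fall short), so 4 is minimum.
Greedy (largest uncovered first) would take L5, L2, L1, L4, L9 — 5 transects — but 4 suffice.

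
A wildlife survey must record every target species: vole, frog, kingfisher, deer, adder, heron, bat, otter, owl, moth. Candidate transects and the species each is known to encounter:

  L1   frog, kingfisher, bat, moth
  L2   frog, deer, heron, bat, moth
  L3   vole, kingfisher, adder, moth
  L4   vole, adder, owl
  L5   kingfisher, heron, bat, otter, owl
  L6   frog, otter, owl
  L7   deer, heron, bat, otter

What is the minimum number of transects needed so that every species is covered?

L1, L4, L7 together cover {vole, frog, kingfisher, deer, adder, heron, bat, otter, owl, moth} — every species.
No 2 of the 7 transects cover everything (all 21 pairs fall short), so 3 is minimum.

3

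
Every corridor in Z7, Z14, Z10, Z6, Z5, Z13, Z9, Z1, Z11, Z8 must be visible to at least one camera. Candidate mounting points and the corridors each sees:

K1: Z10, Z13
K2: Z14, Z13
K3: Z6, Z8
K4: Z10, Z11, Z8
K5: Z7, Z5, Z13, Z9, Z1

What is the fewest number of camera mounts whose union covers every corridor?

K2, K3, K4, K5 together cover {Z7, Z14, Z10, Z6, Z5, Z13, Z9, Z1, Z11, Z8} — every corridor.
No 3 of the 5 camera mounts cover everything (all 10 triples fall short), so 4 is minimum.

4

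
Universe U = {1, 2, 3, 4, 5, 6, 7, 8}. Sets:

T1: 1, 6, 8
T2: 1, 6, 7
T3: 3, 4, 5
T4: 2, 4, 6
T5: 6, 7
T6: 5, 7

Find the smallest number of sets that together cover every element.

4

T1, T2, T3, T4 together cover {1, 2, 3, 4, 5, 6, 7, 8} — every element.
No 3 of the 6 sets cover everything (all 20 triples fall short), so 4 is minimum.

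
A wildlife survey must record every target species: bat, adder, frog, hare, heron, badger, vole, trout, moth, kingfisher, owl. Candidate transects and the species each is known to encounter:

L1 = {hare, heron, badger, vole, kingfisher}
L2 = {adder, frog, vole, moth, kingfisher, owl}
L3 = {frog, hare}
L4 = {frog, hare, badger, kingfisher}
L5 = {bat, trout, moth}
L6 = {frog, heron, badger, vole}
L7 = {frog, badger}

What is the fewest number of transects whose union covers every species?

L1, L2, L5 together cover {bat, adder, frog, hare, heron, badger, vole, trout, moth, kingfisher, owl} — every species.
No 2 of the 7 transects cover everything (all 21 pairs fall short), so 3 is minimum.

3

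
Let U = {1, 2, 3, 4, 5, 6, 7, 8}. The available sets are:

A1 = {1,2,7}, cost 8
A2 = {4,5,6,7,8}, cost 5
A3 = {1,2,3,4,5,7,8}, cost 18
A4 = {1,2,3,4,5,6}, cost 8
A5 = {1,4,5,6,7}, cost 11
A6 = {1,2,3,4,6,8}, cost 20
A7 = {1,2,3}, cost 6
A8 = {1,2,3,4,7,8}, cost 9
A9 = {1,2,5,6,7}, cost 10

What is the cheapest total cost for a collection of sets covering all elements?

11

A2, A7 cover every element at cost 5 + 6 = 11.
Any cover uses at least 2 sets; among all covering selections none totals below 11.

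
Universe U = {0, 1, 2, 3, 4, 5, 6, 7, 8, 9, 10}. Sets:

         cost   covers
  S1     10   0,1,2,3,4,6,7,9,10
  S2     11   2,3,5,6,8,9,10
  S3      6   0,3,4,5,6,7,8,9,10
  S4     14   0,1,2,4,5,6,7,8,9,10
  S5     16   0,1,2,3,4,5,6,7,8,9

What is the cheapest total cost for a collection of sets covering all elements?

16

S1, S3 cover every element at cost 10 + 6 = 16.
Any cover uses at least 2 sets; among all covering selections none totals below 16.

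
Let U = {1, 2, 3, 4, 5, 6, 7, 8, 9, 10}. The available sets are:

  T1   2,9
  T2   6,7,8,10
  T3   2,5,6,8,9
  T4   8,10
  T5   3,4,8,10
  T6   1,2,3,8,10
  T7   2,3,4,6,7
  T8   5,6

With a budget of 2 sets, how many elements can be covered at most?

Choosing T3, T5 covers {2, 3, 4, 5, 6, 8, 9, 10} — 8 elements.
No choice of 2 sets does better; here 1, 7 are left uncovered.

8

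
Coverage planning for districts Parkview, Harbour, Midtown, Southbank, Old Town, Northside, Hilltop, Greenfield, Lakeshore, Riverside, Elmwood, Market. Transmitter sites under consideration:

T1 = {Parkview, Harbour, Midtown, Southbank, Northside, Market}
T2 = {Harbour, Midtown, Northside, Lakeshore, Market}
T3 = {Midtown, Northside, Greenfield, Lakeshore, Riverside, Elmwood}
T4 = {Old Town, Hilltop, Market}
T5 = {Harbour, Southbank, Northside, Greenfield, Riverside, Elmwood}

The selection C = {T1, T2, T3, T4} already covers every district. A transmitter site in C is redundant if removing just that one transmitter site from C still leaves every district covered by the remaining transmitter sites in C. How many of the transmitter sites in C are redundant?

1

Drop T1: Parkview, Southbank uncovered — not redundant.
Drop T2: the rest still cover every district — redundant.
Drop T3: Greenfield, Riverside, Elmwood uncovered — not redundant.
Drop T4: Old Town, Hilltop uncovered — not redundant.
1 redundant: T2.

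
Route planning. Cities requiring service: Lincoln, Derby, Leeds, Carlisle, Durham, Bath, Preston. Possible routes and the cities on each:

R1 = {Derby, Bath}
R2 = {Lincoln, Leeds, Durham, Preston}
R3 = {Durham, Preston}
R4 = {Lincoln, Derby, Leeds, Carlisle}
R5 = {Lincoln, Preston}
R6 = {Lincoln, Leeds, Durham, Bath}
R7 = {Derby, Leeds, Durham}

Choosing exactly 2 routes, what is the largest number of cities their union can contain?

6

Choosing R1, R2 covers {Lincoln, Derby, Leeds, Durham, Bath, Preston} — 6 cities.
No choice of 2 routes does better; here Carlisle is left uncovered.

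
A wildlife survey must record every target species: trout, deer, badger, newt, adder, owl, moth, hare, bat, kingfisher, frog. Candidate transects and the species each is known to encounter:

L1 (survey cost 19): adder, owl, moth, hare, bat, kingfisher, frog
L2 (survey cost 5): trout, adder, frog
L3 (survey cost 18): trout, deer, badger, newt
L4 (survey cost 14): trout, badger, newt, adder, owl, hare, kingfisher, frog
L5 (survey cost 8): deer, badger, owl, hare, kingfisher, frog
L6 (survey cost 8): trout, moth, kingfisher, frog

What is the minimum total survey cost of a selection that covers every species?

37

L1, L3 cover every species at survey cost 19 + 18 = 37.
Any cover uses at least 2 transects; among all covering selections none totals below 37.
Greedy by coverage-per-survey cost would pick L5, L2, L6, L4, L1 for 54 — worse than the optimum 37.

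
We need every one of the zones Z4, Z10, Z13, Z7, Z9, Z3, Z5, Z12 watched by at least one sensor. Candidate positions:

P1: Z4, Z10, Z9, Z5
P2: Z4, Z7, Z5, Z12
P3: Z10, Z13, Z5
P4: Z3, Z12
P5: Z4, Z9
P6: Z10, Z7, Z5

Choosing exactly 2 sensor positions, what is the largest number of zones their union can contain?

6

Choosing P1, P2 covers {Z4, Z10, Z7, Z9, Z5, Z12} — 6 zones.
No choice of 2 sensor positions does better; here Z13, Z3 are left uncovered.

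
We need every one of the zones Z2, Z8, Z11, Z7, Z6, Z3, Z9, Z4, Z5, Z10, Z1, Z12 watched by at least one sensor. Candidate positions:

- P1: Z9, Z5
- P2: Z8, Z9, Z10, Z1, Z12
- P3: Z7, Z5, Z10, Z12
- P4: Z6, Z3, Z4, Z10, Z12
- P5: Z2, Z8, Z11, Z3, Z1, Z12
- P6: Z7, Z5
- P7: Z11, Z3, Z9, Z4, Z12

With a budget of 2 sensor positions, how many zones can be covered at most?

Choosing P3, P5 covers {Z2, Z8, Z11, Z7, Z3, Z5, Z10, Z1, Z12} — 9 zones.
No choice of 2 sensor positions does better; here Z6, Z9, Z4 are left uncovered.

9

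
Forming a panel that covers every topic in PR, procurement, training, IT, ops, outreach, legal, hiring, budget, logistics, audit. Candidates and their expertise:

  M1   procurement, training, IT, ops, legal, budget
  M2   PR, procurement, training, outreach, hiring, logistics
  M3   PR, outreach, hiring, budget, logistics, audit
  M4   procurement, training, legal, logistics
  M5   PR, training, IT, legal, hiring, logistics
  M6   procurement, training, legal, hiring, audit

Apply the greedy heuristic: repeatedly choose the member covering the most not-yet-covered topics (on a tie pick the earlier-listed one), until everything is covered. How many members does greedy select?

2

Pick 1: M1 covers 6 new topics (procurement, training, IT, ops, legal, budget).
Pick 2: M3 covers 5 new topics (PR, outreach, hiring, logistics, audit).
Greedy uses 2 members.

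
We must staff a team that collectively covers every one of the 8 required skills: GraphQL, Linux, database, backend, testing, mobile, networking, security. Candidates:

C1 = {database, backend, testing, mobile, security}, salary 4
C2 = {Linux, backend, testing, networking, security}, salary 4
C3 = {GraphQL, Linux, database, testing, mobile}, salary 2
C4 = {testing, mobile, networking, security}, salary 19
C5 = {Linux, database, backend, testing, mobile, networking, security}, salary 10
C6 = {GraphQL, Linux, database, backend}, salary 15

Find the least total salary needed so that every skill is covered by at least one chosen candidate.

6

C2, C3 cover every skill at salary 4 + 2 = 6.
Any cover uses at least 2 candidates; among all covering selections none totals below 6.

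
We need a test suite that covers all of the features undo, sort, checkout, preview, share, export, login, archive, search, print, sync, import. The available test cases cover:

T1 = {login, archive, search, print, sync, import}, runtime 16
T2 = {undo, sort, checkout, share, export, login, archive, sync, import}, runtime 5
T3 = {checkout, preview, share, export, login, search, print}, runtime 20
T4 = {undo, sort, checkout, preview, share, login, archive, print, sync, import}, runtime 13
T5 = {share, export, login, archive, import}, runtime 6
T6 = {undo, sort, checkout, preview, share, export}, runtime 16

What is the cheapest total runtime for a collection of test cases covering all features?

25

T2, T3 cover every feature at runtime 5 + 20 = 25.
Any cover uses at least 2 test cases; among all covering selections none totals below 25.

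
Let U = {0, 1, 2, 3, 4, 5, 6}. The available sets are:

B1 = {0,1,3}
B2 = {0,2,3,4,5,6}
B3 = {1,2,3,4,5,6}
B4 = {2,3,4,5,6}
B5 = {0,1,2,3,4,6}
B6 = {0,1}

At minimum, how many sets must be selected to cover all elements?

B1, B2 together cover {0, 1, 2, 3, 4, 5, 6} — every element.
No single set contains all 7 elements, so 2 is optimal.

2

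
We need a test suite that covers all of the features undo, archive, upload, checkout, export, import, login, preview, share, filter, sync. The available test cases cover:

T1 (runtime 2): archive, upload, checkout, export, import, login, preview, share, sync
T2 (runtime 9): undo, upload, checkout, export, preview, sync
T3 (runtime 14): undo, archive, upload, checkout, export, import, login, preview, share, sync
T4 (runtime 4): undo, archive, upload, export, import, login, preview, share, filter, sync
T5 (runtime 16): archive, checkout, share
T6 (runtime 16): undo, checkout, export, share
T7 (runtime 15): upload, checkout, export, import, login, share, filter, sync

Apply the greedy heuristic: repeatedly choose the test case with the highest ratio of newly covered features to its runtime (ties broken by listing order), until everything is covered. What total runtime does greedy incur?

Pick 1: T1 adds 9 new (archive, upload, checkout, export, import, login, preview, share, sync) at runtime 2 (ratio 9/2).
Pick 2: T4 adds 2 new (undo, filter) at runtime 4 (ratio 2/4).
Greedy total runtime: 2 + 4 = 6.

6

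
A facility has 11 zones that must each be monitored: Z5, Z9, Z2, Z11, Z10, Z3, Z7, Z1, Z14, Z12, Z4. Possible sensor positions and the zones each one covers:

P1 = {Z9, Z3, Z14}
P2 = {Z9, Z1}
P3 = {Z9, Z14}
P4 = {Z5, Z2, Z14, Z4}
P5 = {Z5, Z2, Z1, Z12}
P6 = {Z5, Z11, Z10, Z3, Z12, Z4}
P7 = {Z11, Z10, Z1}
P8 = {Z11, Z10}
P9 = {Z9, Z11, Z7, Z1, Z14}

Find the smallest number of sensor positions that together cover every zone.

P4, P6, P9 together cover {Z5, Z9, Z2, Z11, Z10, Z3, Z7, Z1, Z14, Z12, Z4} — every zone.
No 2 of the 9 sensor positions cover everything (all 36 pairs fall short), so 3 is minimum.

3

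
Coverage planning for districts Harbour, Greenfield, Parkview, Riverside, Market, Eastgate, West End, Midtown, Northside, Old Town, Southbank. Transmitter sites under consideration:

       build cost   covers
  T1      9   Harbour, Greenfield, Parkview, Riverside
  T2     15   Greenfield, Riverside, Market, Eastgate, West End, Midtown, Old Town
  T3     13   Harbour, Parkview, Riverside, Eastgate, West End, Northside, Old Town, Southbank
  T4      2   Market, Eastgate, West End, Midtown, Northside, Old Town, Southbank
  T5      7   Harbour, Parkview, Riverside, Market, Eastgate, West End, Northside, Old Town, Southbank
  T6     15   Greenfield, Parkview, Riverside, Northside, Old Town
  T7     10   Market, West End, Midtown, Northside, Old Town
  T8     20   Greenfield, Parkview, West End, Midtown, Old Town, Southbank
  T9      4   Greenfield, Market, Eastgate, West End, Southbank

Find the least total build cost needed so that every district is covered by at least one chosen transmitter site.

11

T1, T4 cover every district at build cost 9 + 2 = 11.
Any cover uses at least 2 transmitter sites; among all covering selections none totals below 11.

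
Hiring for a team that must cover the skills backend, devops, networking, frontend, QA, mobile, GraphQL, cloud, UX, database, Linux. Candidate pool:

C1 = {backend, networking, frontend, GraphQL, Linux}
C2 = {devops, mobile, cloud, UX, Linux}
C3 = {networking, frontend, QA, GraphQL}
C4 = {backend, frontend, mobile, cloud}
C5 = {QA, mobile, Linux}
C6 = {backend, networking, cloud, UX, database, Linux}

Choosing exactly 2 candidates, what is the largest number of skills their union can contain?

9

Choosing C1, C2 covers {backend, devops, networking, frontend, mobile, GraphQL, cloud, UX, Linux} — 9 skills.
No choice of 2 candidates does better; here QA, database are left uncovered.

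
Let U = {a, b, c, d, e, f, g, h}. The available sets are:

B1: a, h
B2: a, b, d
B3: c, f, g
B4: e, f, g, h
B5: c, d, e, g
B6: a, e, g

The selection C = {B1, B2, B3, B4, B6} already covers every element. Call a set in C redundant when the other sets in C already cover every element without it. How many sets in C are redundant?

Drop B1: the rest still cover every element — redundant.
Drop B2: b, d uncovered — not redundant.
Drop B3: c uncovered — not redundant.
Drop B4: the rest still cover every element — redundant.
Drop B6: the rest still cover every element — redundant.
3 redundant: B1, B4, B6.

3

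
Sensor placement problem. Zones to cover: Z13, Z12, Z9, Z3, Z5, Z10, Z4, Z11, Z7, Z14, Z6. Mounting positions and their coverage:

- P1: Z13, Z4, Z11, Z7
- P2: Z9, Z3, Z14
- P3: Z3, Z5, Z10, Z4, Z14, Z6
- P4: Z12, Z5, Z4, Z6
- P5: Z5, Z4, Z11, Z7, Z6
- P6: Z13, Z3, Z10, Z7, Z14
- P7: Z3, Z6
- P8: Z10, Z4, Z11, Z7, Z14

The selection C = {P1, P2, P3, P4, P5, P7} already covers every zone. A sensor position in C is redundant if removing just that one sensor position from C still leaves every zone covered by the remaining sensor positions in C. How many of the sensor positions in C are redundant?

2

Drop P1: Z13 uncovered — not redundant.
Drop P2: Z9 uncovered — not redundant.
Drop P3: Z10 uncovered — not redundant.
Drop P4: Z12 uncovered — not redundant.
Drop P5: the rest still cover every zone — redundant.
Drop P7: the rest still cover every zone — redundant.
2 redundant: P5, P7.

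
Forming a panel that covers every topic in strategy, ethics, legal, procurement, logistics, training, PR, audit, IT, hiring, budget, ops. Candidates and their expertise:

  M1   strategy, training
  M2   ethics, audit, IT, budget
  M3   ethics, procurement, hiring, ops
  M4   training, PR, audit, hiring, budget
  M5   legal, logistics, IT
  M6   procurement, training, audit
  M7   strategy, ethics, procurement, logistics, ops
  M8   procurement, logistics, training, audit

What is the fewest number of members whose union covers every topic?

M4, M5, M7 together cover {strategy, ethics, legal, procurement, logistics, training, PR, audit, IT, hiring, budget, ops} — every topic.
No 2 of the 8 members cover everything (all 28 pairs fall short), so 3 is minimum.

3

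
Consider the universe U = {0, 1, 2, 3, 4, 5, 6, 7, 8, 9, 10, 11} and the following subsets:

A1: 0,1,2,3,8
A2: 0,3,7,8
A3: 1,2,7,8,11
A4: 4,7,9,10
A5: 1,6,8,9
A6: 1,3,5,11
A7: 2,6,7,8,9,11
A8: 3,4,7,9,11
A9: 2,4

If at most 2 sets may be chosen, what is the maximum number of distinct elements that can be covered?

9

Choosing A1, A4 covers {0, 1, 2, 3, 4, 7, 8, 9, 10} — 9 elements.
No choice of 2 sets does better; here 5, 6, 11 are left uncovered.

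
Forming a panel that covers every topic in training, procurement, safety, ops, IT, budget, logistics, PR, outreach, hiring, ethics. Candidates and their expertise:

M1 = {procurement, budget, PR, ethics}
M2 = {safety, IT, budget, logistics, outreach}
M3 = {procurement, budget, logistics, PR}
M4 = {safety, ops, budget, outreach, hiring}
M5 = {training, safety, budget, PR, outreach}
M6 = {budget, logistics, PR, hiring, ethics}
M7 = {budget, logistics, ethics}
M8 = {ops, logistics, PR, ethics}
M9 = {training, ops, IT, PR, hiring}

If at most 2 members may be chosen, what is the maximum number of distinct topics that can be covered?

9

Choosing M2, M9 covers {training, safety, ops, IT, budget, logistics, PR, outreach, hiring} — 9 topics.
No choice of 2 members does better; here procurement, ethics are left uncovered.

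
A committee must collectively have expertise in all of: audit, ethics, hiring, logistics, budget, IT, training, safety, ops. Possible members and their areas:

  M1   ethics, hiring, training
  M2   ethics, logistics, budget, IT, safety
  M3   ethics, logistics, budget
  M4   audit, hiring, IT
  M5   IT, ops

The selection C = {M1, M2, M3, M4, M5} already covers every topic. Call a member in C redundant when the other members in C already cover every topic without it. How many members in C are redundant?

Drop M1: training uncovered — not redundant.
Drop M2: safety uncovered — not redundant.
Drop M3: the rest still cover every topic — redundant.
Drop M4: audit uncovered — not redundant.
Drop M5: ops uncovered — not redundant.
1 redundant: M3.

1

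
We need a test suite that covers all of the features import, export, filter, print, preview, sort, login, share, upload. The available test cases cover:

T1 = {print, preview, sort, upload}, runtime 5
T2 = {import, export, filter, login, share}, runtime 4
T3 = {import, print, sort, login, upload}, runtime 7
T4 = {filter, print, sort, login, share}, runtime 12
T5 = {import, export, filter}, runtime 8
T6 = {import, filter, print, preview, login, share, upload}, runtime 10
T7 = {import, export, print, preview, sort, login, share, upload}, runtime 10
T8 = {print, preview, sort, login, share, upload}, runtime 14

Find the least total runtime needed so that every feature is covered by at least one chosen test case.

T1, T2 cover every feature at runtime 5 + 4 = 9.
Any cover uses at least 2 test cases; among all covering selections none totals below 9.

9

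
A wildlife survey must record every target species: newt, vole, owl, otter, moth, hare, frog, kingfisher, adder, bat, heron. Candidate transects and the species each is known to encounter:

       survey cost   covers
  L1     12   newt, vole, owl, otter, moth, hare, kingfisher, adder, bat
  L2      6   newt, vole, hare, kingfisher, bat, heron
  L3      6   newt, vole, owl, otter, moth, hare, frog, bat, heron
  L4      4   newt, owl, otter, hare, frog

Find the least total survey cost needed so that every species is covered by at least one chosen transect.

L1, L3 cover every species at survey cost 12 + 6 = 18.
Any cover uses at least 2 transects; among all covering selections none totals below 18.

18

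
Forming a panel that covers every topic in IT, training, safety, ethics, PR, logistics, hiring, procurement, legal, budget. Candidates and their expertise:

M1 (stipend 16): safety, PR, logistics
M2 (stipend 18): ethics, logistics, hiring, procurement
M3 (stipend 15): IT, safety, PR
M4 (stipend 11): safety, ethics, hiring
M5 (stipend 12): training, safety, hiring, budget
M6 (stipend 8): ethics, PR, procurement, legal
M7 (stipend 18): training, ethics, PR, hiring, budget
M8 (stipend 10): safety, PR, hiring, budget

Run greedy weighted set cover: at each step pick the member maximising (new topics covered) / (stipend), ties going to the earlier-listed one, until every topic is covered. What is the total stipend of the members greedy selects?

51

Pick 1: M6 adds 4 new (ethics, PR, procurement, legal) at stipend 8 (ratio 4/8).
Pick 2: M5 adds 4 new (training, safety, hiring, budget) at stipend 12 (ratio 4/12).
Pick 3: M3 adds 1 new (IT) at stipend 15 (ratio 1/15).
Pick 4: M1 adds 1 new (logistics) at stipend 16 (ratio 1/16).
Greedy total stipend: 8 + 12 + 15 + 16 = 51.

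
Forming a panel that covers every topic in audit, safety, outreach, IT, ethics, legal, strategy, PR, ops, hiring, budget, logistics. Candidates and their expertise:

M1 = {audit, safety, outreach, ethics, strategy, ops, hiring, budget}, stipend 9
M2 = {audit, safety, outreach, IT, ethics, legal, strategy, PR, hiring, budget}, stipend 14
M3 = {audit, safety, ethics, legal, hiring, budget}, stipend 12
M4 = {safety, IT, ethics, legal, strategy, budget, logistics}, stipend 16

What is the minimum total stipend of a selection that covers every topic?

39

M1, M2, M4 cover every topic at stipend 9 + 14 + 16 = 39.
Any cover uses at least 3 members; among all covering selections none totals below 39.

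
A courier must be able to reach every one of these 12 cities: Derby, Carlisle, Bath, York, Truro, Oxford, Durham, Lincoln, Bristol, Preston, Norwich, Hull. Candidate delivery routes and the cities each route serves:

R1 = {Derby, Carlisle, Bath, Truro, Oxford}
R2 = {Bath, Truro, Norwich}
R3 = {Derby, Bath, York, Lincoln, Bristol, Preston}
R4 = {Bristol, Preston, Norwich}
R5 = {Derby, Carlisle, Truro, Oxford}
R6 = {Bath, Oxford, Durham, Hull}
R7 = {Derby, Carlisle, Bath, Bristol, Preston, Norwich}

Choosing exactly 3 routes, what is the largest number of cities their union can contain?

11

Choosing R1, R3, R6 covers {Derby, Carlisle, Bath, York, Truro, Oxford, Durham, Lincoln, Bristol, Preston, Hull} — 11 cities.
No choice of 3 routes does better; here Norwich is left uncovered.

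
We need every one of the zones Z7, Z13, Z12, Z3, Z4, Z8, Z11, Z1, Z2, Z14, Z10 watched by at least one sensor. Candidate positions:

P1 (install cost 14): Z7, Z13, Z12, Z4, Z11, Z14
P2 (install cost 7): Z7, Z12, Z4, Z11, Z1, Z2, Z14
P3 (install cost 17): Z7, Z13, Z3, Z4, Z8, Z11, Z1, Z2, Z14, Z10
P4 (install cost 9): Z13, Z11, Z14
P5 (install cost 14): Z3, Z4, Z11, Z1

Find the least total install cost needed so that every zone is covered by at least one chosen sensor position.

24

P2, P3 cover every zone at install cost 7 + 17 = 24.
Any cover uses at least 2 sensor positions; among all covering selections none totals below 24.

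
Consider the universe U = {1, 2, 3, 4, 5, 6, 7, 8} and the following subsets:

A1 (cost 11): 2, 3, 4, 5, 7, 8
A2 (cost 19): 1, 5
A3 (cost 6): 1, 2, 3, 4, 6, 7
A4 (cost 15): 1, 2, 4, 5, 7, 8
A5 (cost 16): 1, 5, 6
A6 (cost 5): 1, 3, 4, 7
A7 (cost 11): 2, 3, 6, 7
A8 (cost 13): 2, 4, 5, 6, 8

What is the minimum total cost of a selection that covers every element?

A1, A3 cover every element at cost 11 + 6 = 17.
Any cover uses at least 2 sets; among all covering selections none totals below 17.

17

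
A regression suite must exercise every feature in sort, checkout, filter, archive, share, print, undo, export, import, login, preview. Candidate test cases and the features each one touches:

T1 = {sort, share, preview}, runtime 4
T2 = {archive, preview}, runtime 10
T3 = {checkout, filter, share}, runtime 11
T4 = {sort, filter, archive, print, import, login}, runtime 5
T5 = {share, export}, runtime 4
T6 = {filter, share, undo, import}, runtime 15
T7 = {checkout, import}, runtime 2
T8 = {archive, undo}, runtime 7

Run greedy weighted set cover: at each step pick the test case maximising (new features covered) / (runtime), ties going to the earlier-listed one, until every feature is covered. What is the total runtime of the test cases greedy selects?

22

Pick 1: T4 adds 6 new (sort, filter, archive, print, import, login) at runtime 5 (ratio 6/5).
Pick 2: T1 adds 2 new (share, preview) at runtime 4 (ratio 2/4).
Pick 3: T7 adds 1 new (checkout) at runtime 2 (ratio 1/2).
Pick 4: T5 adds 1 new (export) at runtime 4 (ratio 1/4).
Pick 5: T8 adds 1 new (undo) at runtime 7 (ratio 1/7).
Greedy total runtime: 5 + 4 + 2 + 4 + 7 = 22.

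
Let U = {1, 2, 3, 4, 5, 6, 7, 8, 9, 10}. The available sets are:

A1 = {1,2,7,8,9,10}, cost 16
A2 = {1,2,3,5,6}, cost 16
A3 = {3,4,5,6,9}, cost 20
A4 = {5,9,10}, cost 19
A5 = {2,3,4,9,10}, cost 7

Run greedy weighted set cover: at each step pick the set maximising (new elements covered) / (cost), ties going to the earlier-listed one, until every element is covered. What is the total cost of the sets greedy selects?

Pick 1: A5 adds 5 new (2, 3, 4, 9, 10) at cost 7 (ratio 5/7).
Pick 2: A1 adds 3 new (1, 7, 8) at cost 16 (ratio 3/16).
Pick 3: A2 adds 2 new (5, 6) at cost 16 (ratio 2/16).
Greedy total cost: 7 + 16 + 16 = 39. (The true optimum is 36, so greedy overshoots here.)

39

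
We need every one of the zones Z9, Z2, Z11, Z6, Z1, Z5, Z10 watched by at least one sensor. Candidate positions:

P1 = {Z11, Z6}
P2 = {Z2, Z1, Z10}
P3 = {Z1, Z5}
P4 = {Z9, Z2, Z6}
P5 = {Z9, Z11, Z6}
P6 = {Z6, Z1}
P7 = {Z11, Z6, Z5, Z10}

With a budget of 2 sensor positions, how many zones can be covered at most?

6

Choosing P2, P5 covers {Z9, Z2, Z11, Z6, Z1, Z10} — 6 zones.
No choice of 2 sensor positions does better; here Z5 is left uncovered.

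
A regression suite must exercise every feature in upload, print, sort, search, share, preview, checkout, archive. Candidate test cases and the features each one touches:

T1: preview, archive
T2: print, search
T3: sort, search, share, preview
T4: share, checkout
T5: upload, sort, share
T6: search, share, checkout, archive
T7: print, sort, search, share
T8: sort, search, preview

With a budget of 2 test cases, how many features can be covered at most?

6

Choosing T1, T7 covers {print, sort, search, share, preview, archive} — 6 features.
No choice of 2 test cases does better; here upload, checkout are left uncovered.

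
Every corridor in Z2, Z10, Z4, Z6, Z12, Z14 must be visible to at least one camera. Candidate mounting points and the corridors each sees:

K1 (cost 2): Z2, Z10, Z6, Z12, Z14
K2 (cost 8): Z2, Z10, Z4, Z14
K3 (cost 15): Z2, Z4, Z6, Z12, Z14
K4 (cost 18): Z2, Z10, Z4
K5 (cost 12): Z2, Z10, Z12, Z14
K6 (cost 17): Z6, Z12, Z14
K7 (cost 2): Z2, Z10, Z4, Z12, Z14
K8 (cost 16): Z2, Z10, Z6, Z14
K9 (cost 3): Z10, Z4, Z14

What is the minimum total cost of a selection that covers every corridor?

4

K1, K7 cover every corridor at cost 2 + 2 = 4.
Any cover uses at least 2 camera mounts; among all covering selections none totals below 4.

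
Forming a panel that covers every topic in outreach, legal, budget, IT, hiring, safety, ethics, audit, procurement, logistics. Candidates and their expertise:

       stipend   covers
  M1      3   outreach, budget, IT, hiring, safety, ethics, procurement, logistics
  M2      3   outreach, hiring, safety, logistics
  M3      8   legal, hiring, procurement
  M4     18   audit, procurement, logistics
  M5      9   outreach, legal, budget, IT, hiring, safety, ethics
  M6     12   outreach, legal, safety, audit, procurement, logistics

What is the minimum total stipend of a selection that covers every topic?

15

M1, M6 cover every topic at stipend 3 + 12 = 15.
Any cover uses at least 2 members; among all covering selections none totals below 15.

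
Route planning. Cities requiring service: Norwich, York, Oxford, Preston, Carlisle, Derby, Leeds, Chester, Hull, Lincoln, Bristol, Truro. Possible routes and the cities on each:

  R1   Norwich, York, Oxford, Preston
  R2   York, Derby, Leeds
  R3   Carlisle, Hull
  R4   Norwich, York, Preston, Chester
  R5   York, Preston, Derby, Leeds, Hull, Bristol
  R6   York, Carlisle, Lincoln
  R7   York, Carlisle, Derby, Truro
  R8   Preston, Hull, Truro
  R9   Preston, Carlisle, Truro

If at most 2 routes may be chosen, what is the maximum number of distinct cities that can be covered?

Choosing R1, R5 covers {Norwich, York, Oxford, Preston, Derby, Leeds, Hull, Bristol} — 8 cities.
No choice of 2 routes does better; here Carlisle, Chester, Lincoln, Truro are left uncovered.

8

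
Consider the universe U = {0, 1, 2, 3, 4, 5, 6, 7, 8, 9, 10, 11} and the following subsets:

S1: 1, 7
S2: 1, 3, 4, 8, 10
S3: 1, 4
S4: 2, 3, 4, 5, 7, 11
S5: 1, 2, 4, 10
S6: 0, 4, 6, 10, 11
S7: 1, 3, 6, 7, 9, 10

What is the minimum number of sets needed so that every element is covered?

4

S2, S4, S6, S7 together cover {0, 1, 2, 3, 4, 5, 6, 7, 8, 9, 10, 11} — every element.
No 3 of the 7 sets cover everything (all 35 triples fall short), so 4 is minimum.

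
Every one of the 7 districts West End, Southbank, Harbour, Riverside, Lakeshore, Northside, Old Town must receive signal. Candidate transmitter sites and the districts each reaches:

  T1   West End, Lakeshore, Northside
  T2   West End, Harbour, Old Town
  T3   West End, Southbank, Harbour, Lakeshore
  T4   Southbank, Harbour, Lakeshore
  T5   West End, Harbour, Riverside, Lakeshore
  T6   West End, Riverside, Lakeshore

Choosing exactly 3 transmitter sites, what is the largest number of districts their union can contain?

6

Choosing T1, T2, T3 covers {West End, Southbank, Harbour, Lakeshore, Northside, Old Town} — 6 districts.
No choice of 3 transmitter sites does better; here Riverside is left uncovered.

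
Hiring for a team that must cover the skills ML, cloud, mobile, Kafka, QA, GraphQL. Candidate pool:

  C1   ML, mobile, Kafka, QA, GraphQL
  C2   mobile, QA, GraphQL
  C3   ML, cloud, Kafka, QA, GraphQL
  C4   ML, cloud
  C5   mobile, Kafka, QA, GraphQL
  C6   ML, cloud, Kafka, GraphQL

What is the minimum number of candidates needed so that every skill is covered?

C1, C3 together cover {ML, cloud, mobile, Kafka, QA, GraphQL} — every skill.
No single candidate contains all 6 skills, so 2 is optimal.

2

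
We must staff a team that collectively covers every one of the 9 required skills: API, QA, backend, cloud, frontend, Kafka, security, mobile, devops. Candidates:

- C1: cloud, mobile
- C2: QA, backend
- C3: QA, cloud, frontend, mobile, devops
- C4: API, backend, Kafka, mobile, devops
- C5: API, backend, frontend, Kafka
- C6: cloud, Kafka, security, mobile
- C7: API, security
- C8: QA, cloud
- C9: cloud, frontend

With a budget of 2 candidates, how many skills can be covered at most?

8

Choosing C3, C4 covers {API, QA, backend, cloud, frontend, Kafka, mobile, devops} — 8 skills.
No choice of 2 candidates does better; here security is left uncovered.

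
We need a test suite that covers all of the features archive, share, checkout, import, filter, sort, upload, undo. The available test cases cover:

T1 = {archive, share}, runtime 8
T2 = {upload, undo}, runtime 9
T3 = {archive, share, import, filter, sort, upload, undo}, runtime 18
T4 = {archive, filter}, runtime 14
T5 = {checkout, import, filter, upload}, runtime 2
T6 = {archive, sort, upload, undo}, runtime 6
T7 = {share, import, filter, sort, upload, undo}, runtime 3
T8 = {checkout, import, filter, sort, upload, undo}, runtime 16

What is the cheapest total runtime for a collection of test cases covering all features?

T5, T6, T7 cover every feature at runtime 2 + 6 + 3 = 11.
Any cover uses at least 2 test cases; among all covering selections none totals below 11.

11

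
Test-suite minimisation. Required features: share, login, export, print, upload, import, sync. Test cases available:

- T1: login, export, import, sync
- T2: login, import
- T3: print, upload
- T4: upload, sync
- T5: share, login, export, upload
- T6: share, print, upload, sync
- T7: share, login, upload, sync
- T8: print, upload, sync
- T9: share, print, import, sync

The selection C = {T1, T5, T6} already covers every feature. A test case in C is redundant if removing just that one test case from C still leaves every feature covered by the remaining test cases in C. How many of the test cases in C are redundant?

Drop T1: import uncovered — not redundant.
Drop T5: the rest still cover every feature — redundant.
Drop T6: print uncovered — not redundant.
1 redundant: T5.

1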